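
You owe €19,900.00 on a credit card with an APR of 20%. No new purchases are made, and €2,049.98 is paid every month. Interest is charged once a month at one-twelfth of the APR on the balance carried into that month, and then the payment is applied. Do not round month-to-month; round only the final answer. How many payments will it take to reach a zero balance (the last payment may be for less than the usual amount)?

Monthly rate r = 20%/12 = 1.66667% = 0.0166667.
Recurrence: B ← B·(1+r) − €2,049.98.
Month 1: interest €331.67; balance after payment €18,181.69.
Month 2: interest €303.03; balance after payment €16,434.73.
Closed form: n = −ln(1 − rB₀/P)/ln(1+r) = −ln(0.83821)/ln(1.01667) ≈ 10.677, so the balance reaches zero during payment 11.

11 months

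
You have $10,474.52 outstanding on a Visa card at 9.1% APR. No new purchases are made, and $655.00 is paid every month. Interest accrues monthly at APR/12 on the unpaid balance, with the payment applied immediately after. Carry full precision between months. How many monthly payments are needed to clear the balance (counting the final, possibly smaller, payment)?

Monthly rate r = 9.1%/12 = 0.758333% = 0.00758333.
Recurrence: B ← B·(1+r) − $655.00.
Month 1: interest $79.43; balance after payment $9,898.95.
Month 2: interest $75.07; balance after payment $9,319.02.
Closed form: n = −ln(1 − rB₀/P)/ln(1+r) = −ln(0.87873)/ln(1.00758) ≈ 17.112, so the balance reaches zero during payment 18.

18 months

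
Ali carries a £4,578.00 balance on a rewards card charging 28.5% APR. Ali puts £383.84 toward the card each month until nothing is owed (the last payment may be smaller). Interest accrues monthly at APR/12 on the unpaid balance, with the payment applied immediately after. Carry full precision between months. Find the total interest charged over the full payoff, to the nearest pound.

Monthly rate r = 28.5%/12 = 2.375% = 0.02375.
Payoff takes n = ⌈−ln(1 − rB₀/P)/ln(1+r)⌉ = ⌈14.189⌉ = 15 payments; the last is £73.18.
Total paid = 14·£383.84 + £73.18 = £5,446.94.
Total interest = total paid − principal = £5,446.94 − £4,578.00 = £868.94.

£869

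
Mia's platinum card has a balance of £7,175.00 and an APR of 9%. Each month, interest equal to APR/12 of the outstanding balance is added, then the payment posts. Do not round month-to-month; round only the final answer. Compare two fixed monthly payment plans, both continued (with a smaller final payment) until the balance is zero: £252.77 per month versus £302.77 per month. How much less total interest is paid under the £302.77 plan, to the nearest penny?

Monthly rate r = 9%/12 = 0.75% = 0.0075.
At £252.77/mo: n = ⌈−ln(1 − rB₀/P)/ln(1+r)⌉ = 33 payments (last £9.65); total interest = total paid − £7,175.00 = £923.29.
At £302.77/mo: 27 payments (last £57.67); total interest £754.69.
Interest saved = £923.29 − £754.69 = £168.60.

£168.60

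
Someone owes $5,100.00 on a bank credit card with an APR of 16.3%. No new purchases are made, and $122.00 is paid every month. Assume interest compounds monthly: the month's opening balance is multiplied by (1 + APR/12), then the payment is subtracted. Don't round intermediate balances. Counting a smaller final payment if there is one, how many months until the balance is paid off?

Monthly rate r = 16.3%/12 = 1.35833% = 0.0135833.
Recurrence: B ← B·(1+r) − $122.00.
Month 1: interest $69.28; balance after payment $5,047.27.
Month 2: interest $68.56; balance after payment $4,993.83.
Closed form: n = −ln(1 − rB₀/P)/ln(1+r) = −ln(0.43217)/ln(1.01358) ≈ 62.180, so the balance reaches zero during payment 63.

63 payments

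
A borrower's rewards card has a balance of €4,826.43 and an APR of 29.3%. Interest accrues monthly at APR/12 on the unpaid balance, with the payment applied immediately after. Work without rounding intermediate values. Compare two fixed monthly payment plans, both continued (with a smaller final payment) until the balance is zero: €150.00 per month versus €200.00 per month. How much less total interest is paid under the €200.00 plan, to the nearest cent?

Monthly rate r = 29.3%/12 = 2.44167% = 0.0244167.
At €150.00/mo: n = ⌈−ln(1 − rB₀/P)/ln(1+r)⌉ = 64 payments (last €126.51); total interest = total paid − €4,826.43 = €4,750.08.
At €200.00/mo: 37 payments (last €176.62); total interest €2,550.19.
Interest saved = €4,750.08 − €2,550.19 = €2,199.89.

€2,199.89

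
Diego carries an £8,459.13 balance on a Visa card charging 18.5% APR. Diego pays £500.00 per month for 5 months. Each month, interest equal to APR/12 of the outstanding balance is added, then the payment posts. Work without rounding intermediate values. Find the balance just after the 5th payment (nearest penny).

Monthly rate r = 18.5%/12 = 1.54167% = 0.0154167.
Each month: B ← B·(1+r) − £500.00.
Month 1: interest £130.41; balance after payment £8,089.54.
Month 2: interest £124.71; balance after payment £7,714.26.
Month 3: interest £118.93; balance after payment £7,333.18.
Month 4: interest £113.05; balance after payment £6,946.24.
Month 5: interest £107.09; balance after payment £6,553.32.

£6,553.32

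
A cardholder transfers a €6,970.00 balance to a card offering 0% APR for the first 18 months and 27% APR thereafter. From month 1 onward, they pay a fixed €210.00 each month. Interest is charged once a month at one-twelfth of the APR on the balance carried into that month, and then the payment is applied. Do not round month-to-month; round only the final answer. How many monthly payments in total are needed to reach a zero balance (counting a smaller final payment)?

37 payments

Promo months 1–18 at r₀ = 0%/12 = 0; months 19+ at r₁ = 27%/12 = 0.0225.
After month 18 (no interest yet): B = €6,970.00 − 18·€210.00 = €3,190.00.
Then at r₁ with €210.00/mo: n₂ = −ln(1 − r₁·B/P)/ln(1+r₁) ≈ 18.80 → 19 more payments.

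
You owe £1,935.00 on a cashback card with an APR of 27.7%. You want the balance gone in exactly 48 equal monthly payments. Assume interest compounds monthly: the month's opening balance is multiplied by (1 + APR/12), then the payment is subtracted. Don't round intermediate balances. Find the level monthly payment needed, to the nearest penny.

Monthly rate r = 27.7%/12 = 2.30833% = 0.0230833.
Level-payment amortization: P = B₀·r / (1 − (1+r)^(−n)) = 1935.00·0.0230833 / (1 − 1.02308^(−48)).
Denominator 1 − (1+r)^(−48) = 0.665595949.
P = 44.6663 / 0.665595949 ≈ 67.11.

£67.11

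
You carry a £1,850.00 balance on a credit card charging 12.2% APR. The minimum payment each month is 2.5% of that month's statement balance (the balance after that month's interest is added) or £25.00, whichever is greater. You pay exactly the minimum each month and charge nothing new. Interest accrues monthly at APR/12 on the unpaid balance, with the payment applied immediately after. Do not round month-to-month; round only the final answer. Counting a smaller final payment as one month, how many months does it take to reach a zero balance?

Monthly rate r = 12.2%/12 = 1.01667% = 0.0101667.
While 2.5% of the post-interest balance exceeds £25.00, each month B ← (B·(1+r))·(1 − 0.025), i.e. B shrinks by the factor (1+r)·0.975 = 0.98491.
This holds for months 1–42. Entering month 43 the balance is £976.95; 2.5% of the post-interest balance is now below £25.00, so the flat £25.00 minimum applies from here.
From month 43 a fixed £25.00 at rate r clears £976.95 in 51 more payments. Total: 42 + 51 = 93 months.

93 months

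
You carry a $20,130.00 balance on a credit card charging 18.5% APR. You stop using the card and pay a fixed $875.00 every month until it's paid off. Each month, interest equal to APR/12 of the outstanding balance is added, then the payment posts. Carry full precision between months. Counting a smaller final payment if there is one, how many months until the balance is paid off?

29 months

Monthly rate r = 18.5%/12 = 1.54167% = 0.0154167.
Recurrence: B ← B·(1+r) − $875.00.
Month 1: interest $310.34; balance after payment $19,565.34.
Month 2: interest $301.63; balance after payment $18,991.97.
Closed form: n = −ln(1 − rB₀/P)/ln(1+r) = −ln(0.64533)/ln(1.01542) ≈ 28.629, so the balance reaches zero during payment 29.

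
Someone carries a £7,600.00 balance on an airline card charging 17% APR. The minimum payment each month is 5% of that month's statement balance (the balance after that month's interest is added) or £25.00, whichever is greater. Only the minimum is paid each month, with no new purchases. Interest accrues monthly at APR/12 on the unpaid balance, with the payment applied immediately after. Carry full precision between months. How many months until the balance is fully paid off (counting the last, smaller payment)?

Monthly rate r = 17%/12 = 1.41667% = 0.0141667.
While 5% of the post-interest balance exceeds £25.00, each month B ← (B·(1+r))·(1 − 0.05), i.e. B shrinks by the factor (1+r)·0.95 = 0.96346.
This holds for months 1–74. Entering month 75 the balance is £483.56; 5% of the post-interest balance is now below £25.00, so the flat £25.00 minimum applies from here.
From month 75 a fixed £25.00 at rate r clears £483.56 in 23 more payments. Total: 74 + 23 = 97 months.

97 months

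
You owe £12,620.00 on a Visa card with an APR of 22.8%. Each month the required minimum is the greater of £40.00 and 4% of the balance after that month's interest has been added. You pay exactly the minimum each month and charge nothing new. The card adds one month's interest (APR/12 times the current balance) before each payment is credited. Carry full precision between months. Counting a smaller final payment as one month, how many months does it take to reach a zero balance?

150 months

Monthly rate r = 22.8%/12 = 1.9% = 0.019.
While 4% of the post-interest balance exceeds £40.00, each month B ← (B·(1+r))·(1 − 0.04), i.e. B shrinks by the factor (1+r)·0.96 = 0.97824.
This holds for months 1–117. Entering month 118 the balance is £962.00; 4% of the post-interest balance is now below £40.00, so the flat £40.00 minimum applies from here.
From month 118 a fixed £40.00 at rate r clears £962.00 in 33 more payments. Total: 117 + 33 = 150 months.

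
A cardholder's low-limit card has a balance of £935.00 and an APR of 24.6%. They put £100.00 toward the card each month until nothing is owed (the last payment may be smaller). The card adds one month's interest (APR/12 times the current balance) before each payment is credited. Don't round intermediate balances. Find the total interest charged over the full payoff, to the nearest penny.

Monthly rate r = 24.6%/12 = 2.05% = 0.0205.
Payoff takes n = ⌈−ln(1 − rB₀/P)/ln(1+r)⌉ = ⌈10.486⌉ = 11 payments; the last is £48.86.
Total paid = 10·£100.00 + £48.86 = £1,048.86.
Total interest = total paid − principal = £1,048.86 − £935.00 = £113.86.

£113.86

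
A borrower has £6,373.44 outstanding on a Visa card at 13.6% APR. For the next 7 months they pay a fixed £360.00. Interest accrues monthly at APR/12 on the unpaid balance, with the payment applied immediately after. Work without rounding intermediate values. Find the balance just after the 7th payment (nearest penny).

£4,289.27

Monthly rate r = 13.6%/12 = 1.13333% = 0.0113333.
Each month: B ← B·(1+r) − £360.00.
Month 1: interest £72.23; balance after payment £6,085.67.
Month 2: interest £68.97; balance after payment £5,794.64.
Month 3: interest £65.67; balance after payment £5,500.32.
Month 4: interest £62.34; balance after payment £5,202.65.
Month 5: interest £58.96; balance after payment £4,901.62.
Month 6: interest £55.55; balance after payment £4,597.17.
Month 7: interest £52.10; balance after payment £4,289.27.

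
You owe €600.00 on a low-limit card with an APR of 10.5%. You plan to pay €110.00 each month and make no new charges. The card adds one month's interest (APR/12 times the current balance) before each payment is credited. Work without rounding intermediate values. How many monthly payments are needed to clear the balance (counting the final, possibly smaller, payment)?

6 payments

Monthly rate r = 10.5%/12 = 0.875% = 0.00875.
Recurrence: B ← B·(1+r) − €110.00.
Month 1: interest €5.25; balance after payment €495.25.
Month 2: interest €4.33; balance after payment €389.58.
Month 3: interest €3.41; balance after payment €282.99.
Month 4: interest €2.48; balance after payment €175.47.
Month 5: interest €1.54; balance after payment €67.00.
Month 6: interest €0.59; balance after payment €0.00.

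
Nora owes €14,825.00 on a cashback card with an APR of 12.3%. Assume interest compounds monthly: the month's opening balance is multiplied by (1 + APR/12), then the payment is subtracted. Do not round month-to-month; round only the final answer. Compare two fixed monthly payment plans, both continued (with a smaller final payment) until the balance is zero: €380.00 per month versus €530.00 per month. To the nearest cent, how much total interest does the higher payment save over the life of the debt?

€1,467.91

Monthly rate r = 12.3%/12 = 1.025% = 0.01025.
At €380.00/mo: n = ⌈−ln(1 − rB₀/P)/ln(1+r)⌉ = 51 payments (last €27.80); total interest = total paid − €14,825.00 = €4,202.80.
At €530.00/mo: 34 payments (last €69.89); total interest €2,734.89.
Interest saved = €4,202.80 − €2,734.89 = €1,467.91.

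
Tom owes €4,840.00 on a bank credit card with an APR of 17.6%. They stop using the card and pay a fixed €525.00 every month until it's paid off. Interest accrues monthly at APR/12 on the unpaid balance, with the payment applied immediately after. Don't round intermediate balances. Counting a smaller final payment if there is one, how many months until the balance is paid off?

Monthly rate r = 17.6%/12 = 1.46667% = 0.0146667.
Recurrence: B ← B·(1+r) − €525.00.
Month 1: interest €70.99; balance after payment €4,385.99.
Month 2: interest €64.33; balance after payment €3,925.31.
Closed form: n = −ln(1 − rB₀/P)/ln(1+r) = −ln(0.86479)/ln(1.01467) ≈ 9.977, so the balance reaches zero during payment 10.

10 payments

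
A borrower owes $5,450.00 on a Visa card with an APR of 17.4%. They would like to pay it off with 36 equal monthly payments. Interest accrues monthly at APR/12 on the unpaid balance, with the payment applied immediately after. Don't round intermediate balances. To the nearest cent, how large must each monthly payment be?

Monthly rate r = 17.4%/12 = 1.45% = 0.0145.
Level-payment amortization: P = B₀·r / (1 − (1+r)^(−n)) = 5450.00·0.0145 / (1 − 1.0145^(−36)).
Denominator 1 − (1+r)^(−36) = 0.404439137.
P = 79.025 / 0.404439137 ≈ 195.39.

$195.39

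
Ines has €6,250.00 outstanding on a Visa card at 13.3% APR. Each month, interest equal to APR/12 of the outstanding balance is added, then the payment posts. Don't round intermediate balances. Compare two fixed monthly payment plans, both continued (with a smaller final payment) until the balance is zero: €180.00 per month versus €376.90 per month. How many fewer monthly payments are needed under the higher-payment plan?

26 fewer payments

Monthly rate r = 13.3%/12 = 1.10833% = 0.0110833.
At €180.00/mo: n = ⌈−ln(1 − rB₀/P)/ln(1+r)⌉ = 45 payments (last €14.54); total interest = total paid − €6,250.00 = €1,684.54.
At €376.90/mo: 19 payments (last €160.62); total interest €694.82.
Payments saved = 45 − 19 = 26.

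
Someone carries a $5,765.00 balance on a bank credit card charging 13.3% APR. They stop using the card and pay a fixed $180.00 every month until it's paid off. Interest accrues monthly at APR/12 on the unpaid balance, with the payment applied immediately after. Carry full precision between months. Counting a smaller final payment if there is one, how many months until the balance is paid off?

40 payments

Monthly rate r = 13.3%/12 = 1.10833% = 0.0110833.
Recurrence: B ← B·(1+r) − $180.00.
Month 1: interest $63.90; balance after payment $5,648.90.
Month 2: interest $62.61; balance after payment $5,531.50.
Closed form: n = −ln(1 − rB₀/P)/ln(1+r) = −ln(0.64503)/ln(1.01108) ≈ 39.780, so the balance reaches zero during payment 40.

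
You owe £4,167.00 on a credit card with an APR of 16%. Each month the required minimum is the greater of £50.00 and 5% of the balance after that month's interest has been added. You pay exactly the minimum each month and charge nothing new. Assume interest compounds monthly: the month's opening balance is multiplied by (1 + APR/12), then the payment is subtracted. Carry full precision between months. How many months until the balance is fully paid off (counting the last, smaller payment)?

61 months

Monthly rate r = 16%/12 = 1.33333% = 0.0133333.
While 5% of the post-interest balance exceeds £50.00, each month B ← (B·(1+r))·(1 − 0.05), i.e. B shrinks by the factor (1+r)·0.95 = 0.96267.
This holds for months 1–38. Entering month 39 the balance is £981.54; 5% of the post-interest balance is now below £50.00, so the flat £50.00 minimum applies from here.
From month 39 a fixed £50.00 at rate r clears £981.54 in 23 more payments. Total: 38 + 23 = 61 months.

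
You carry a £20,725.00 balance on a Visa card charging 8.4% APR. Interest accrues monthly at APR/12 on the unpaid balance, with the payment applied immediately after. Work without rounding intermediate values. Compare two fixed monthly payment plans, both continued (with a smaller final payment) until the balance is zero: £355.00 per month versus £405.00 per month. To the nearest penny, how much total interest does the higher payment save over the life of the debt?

£987.71

Monthly rate r = 8.4%/12 = 0.7% = 0.007.
At £355.00/mo: n = ⌈−ln(1 − rB₀/P)/ln(1+r)⌉ = 76 payments (last £112.05); total interest = total paid − £20,725.00 = £6,012.05.
At £405.00/mo: 64 payments (last £234.34); total interest £5,024.34.
Interest saved = £6,012.05 − £5,024.34 = £987.71.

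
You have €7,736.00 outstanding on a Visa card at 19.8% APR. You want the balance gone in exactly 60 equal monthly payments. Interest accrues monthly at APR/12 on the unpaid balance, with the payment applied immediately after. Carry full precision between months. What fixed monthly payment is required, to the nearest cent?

€204.10

Monthly rate r = 19.8%/12 = 1.65% = 0.0165.
Level-payment amortization: P = B₀·r / (1 − (1+r)^(−n)) = 7736.00·0.0165 / (1 − 1.0165^(−60)).
Denominator 1 − (1+r)^(−60) = 0.625409274.
P = 127.644 / 0.625409274 ≈ 204.10.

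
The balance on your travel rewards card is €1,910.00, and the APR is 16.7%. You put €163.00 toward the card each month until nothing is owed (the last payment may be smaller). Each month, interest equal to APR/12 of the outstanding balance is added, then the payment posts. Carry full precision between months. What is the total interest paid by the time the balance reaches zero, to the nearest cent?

Monthly rate r = 16.7%/12 = 1.39167% = 0.0139167.
Payoff takes n = ⌈−ln(1 − rB₀/P)/ln(1+r)⌉ = ⌈12.881⌉ = 13 payments; the last is €143.64.
Total paid = 12·€163.00 + €143.64 = €2,099.64.
Total interest = total paid − principal = €2,099.64 − €1,910.00 = €189.64.

€189.64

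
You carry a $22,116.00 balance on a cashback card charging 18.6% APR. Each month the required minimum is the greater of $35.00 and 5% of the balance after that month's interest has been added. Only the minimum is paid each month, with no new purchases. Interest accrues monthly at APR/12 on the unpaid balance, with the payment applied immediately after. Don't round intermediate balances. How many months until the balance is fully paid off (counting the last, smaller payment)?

121 months

Monthly rate r = 18.6%/12 = 1.55% = 0.0155.
While 5% of the post-interest balance exceeds $35.00, each month B ← (B·(1+r))·(1 − 0.05), i.e. B shrinks by the factor (1+r)·0.95 = 0.96473.
This holds for months 1–97. Entering month 98 the balance is $678.97; 5% of the post-interest balance is now below $35.00, so the flat $35.00 minimum applies from here.
From month 98 a fixed $35.00 at rate r clears $678.97 in 24 more payments. Total: 97 + 24 = 121 months.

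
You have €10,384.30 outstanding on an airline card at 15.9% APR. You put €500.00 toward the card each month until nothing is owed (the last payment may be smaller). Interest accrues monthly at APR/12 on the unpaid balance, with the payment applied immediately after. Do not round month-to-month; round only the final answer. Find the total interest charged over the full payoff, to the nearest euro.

Monthly rate r = 15.9%/12 = 1.325% = 0.01325.
Payoff takes n = ⌈−ln(1 − rB₀/P)/ln(1+r)⌉ = ⌈24.450⌉ = 25 payments; the last is €225.90.
Total paid = 24·€500.00 + €225.90 = €12,225.90.
Total interest = total paid − principal = €12,225.90 − €10,384.30 = €1,841.60.

€1,842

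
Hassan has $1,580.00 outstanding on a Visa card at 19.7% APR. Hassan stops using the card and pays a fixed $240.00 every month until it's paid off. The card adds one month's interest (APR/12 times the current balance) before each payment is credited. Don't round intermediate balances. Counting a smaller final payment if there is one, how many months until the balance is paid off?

Monthly rate r = 19.7%/12 = 1.64167% = 0.0164167.
Recurrence: B ← B·(1+r) − $240.00.
Month 1: interest $25.94; balance after payment $1,365.94.
Month 2: interest $22.42; balance after payment $1,148.36.
Closed form: n = −ln(1 − rB₀/P)/ln(1+r) = −ln(0.89192)/ln(1.01642) ≈ 7.024, so the balance reaches zero during payment 8.

8 payments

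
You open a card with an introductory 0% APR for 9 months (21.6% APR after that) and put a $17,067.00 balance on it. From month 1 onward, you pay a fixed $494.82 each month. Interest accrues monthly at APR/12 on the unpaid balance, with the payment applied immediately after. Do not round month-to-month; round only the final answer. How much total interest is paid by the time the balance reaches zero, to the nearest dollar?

Promo months 1–9 at r₀ = 0%/12 = 0; months 10+ at r₁ = 21.6%/12 = 0.018.
After month 9 (no interest yet): B = $17,067.00 − 9·$494.82 = $12,613.62.
Then at r₁ with $494.82/mo: n₂ = −ln(1 − r₁·B/P)/ln(1+r₁) ≈ 34.42 → 35 more payments.
Total paid = 43·$494.82 + $208.83 = $21,486.09; interest = $21,486.09 − $17,067.00 = $4,419.09.

$4,419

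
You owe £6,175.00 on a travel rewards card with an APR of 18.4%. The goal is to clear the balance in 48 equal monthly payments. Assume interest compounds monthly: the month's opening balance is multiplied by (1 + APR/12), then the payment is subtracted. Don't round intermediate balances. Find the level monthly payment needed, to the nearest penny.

£182.68

Monthly rate r = 18.4%/12 = 1.53333% = 0.0153333.
Level-payment amortization: P = B₀·r / (1 − (1+r)^(−n)) = 6175.00·0.0153333 / (1 − 1.01533^(−48)).
Denominator 1 − (1+r)^(−48) = 0.518290652.
P = 94.6833 / 0.518290652 ≈ 182.68.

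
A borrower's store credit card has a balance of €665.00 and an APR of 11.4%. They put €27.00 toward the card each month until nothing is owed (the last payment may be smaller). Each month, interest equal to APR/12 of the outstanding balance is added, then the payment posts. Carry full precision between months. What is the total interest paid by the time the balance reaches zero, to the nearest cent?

Monthly rate r = 11.4%/12 = 0.95% = 0.0095.
Payoff takes n = ⌈−ln(1 − rB₀/P)/ln(1+r)⌉ = ⌈28.191⌉ = 29 payments; the last is €5.17.
Total paid = 28·€27.00 + €5.17 = €761.17.
Total interest = total paid − principal = €761.17 − €665.00 = €96.17.

€96.17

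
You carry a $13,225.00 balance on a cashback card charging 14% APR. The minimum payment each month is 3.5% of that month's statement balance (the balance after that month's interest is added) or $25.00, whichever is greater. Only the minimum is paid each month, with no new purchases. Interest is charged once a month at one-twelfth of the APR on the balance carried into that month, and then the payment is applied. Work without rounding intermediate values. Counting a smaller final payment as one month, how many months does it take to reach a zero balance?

Monthly rate r = 14%/12 = 1.16667% = 0.0116667.
While 3.5% of the post-interest balance exceeds $25.00, each month B ← (B·(1+r))·(1 − 0.035), i.e. B shrinks by the factor (1+r)·0.965 = 0.97626.
This holds for months 1–122. Entering month 123 the balance is $705.17; 3.5% of the post-interest balance is now below $25.00, so the flat $25.00 minimum applies from here.
From month 123 a fixed $25.00 at rate r clears $705.17 in 35 more payments. Total: 122 + 35 = 157 months.

157 months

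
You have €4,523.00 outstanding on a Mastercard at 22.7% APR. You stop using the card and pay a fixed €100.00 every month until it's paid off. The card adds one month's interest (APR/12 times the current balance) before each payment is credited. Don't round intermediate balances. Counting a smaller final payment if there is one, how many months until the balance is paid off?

Monthly rate r = 22.7%/12 = 1.89167% = 0.0189167.
Recurrence: B ← B·(1+r) − €100.00.
Month 1: interest €85.56; balance after payment €4,508.56.
Month 2: interest €85.29; balance after payment €4,493.85.
Closed form: n = −ln(1 − rB₀/P)/ln(1+r) = −ln(0.1444)/ln(1.01892) ≈ 103.265, so the balance reaches zero during payment 104.

104 payments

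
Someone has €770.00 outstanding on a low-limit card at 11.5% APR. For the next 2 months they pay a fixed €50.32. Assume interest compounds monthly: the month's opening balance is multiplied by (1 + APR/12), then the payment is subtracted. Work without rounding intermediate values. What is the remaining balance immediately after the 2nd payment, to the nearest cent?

€683.71

Monthly rate r = 11.5%/12 = 0.958333% = 0.00958333.
Each month: B ← B·(1+r) − €50.32.
Month 1: interest €7.38; balance after payment €727.06.
Month 2: interest €6.97; balance after payment €683.71.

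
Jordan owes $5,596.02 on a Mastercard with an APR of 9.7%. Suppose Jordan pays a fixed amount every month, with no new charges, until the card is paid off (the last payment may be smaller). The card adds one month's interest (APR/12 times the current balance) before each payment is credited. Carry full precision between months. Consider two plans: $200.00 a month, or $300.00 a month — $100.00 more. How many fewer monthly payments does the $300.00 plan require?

Monthly rate r = 9.7%/12 = 0.808333% = 0.00808333.
At $200.00/mo: n = ⌈−ln(1 − rB₀/P)/ln(1+r)⌉ = 32 payments (last $169.78); total interest = total paid − $5,596.02 = $773.76.
At $300.00/mo: 21 payments (last $90.51); total interest $494.49.
Payments saved = 32 − 21 = 11.

11 fewer payments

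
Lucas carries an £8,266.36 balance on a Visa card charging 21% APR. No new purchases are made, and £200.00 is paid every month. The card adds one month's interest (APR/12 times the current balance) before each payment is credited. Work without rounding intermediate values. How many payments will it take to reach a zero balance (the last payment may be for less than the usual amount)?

Monthly rate r = 21%/12 = 1.75% = 0.0175.
Recurrence: B ← B·(1+r) − £200.00.
Month 1: interest £144.66; balance after payment £8,211.02.
Month 2: interest £143.69; balance after payment £8,154.71.
Closed form: n = −ln(1 − rB₀/P)/ln(1+r) = −ln(0.27669)/ln(1.0175) ≈ 74.060, so the balance reaches zero during payment 75.

75 payments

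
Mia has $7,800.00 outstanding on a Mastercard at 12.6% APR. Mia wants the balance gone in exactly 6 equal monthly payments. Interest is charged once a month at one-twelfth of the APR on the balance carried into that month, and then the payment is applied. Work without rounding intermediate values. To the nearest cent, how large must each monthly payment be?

$1,348.19

Monthly rate r = 12.6%/12 = 1.05% = 0.0105.
Level-payment amortization: P = B₀·r / (1 − (1+r)^(−n)) = 7800.00·0.0105 / (1 − 1.0105^(−6)).
Denominator 1 − (1+r)^(−6) = 0.060748077.
P = 81.9 / 0.060748077 ≈ 1348.19.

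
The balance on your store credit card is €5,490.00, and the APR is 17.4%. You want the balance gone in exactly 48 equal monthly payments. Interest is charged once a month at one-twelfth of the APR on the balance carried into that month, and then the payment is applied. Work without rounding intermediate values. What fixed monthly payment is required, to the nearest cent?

Monthly rate r = 17.4%/12 = 1.45% = 0.0145.
Level-payment amortization: P = B₀·r / (1 − (1+r)^(−n)) = 5490.00·0.0145 / (1 − 1.0145^(−48)).
Denominator 1 − (1+r)^(−48) = 0.498926386.
P = 79.605 / 0.498926386 ≈ 159.55.

€159.55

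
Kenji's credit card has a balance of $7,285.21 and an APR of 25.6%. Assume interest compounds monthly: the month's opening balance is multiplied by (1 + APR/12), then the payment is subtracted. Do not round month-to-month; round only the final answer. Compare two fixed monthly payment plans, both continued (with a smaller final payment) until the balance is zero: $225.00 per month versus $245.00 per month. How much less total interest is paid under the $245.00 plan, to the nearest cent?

Monthly rate r = 25.6%/12 = 2.13333% = 0.0213333.
At $225.00/mo: n = ⌈−ln(1 − rB₀/P)/ln(1+r)⌉ = 56 payments (last $134.86); total interest = total paid − $7,285.21 = $5,224.65.
At $245.00/mo: 48 payments (last $162.84); total interest $4,392.63.
Interest saved = $5,224.65 − $4,392.63 = $832.02.

$832.02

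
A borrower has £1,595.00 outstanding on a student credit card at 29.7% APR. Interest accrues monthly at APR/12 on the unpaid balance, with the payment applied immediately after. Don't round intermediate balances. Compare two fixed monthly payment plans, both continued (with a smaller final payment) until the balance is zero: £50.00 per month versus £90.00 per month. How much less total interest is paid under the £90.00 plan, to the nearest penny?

Monthly rate r = 29.7%/12 = 2.475% = 0.02475.
At £50.00/mo: n = ⌈−ln(1 − rB₀/P)/ln(1+r)⌉ = 64 payments (last £37.18); total interest = total paid − £1,595.00 = £1,592.18.
At £90.00/mo: 24 payments (last £55.65); total interest £530.65.
Interest saved = £1,592.18 − £530.65 = £1,061.53.

£1,061.53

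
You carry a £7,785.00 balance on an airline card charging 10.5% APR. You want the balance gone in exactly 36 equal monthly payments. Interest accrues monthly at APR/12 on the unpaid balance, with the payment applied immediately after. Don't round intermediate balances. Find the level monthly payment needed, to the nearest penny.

Monthly rate r = 10.5%/12 = 0.875% = 0.00875.
Level-payment amortization: P = B₀·r / (1 − (1+r)^(−n)) = 7785.00·0.00875 / (1 − 1.00875^(−36)).
Denominator 1 − (1+r)^(−36) = 0.269210529.
P = 68.1188 / 0.269210529 ≈ 253.03.

£253.03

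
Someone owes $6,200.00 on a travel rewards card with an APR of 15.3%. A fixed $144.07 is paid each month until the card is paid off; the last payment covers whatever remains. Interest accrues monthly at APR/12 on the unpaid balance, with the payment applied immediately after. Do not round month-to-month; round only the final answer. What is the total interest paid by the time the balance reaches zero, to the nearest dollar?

$2,847

Monthly rate r = 15.3%/12 = 1.275% = 0.01275.
Payoff takes n = ⌈−ln(1 − rB₀/P)/ln(1+r)⌉ = ⌈62.797⌉ = 63 payments; the last is $115.02.
Total paid = 62·$144.07 + $115.02 = $9,047.36.
Total interest = total paid − principal = $9,047.36 − $6,200.00 = $2,847.36.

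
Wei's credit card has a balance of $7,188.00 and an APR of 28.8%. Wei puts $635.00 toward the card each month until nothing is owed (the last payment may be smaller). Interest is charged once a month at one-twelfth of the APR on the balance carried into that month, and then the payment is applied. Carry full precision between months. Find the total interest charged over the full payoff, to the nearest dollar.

Monthly rate r = 28.8%/12 = 2.4% = 0.024.
Payoff takes n = ⌈−ln(1 − rB₀/P)/ln(1+r)⌉ = ⌈13.366⌉ = 14 payments; the last is $234.41.
Total paid = 13·$635.00 + $234.41 = $8,489.41.
Total interest = total paid − principal = $8,489.41 − $7,188.00 = $1,301.41.

$1,301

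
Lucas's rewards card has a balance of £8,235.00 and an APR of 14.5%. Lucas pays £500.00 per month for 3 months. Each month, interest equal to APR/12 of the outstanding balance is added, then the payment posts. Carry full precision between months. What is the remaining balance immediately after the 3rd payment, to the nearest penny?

Monthly rate r = 14.5%/12 = 1.20833% = 0.0120833.
Each month: B ← B·(1+r) − £500.00.
Month 1: interest £99.51; balance after payment £7,834.51.
Month 2: interest £94.67; balance after payment £7,429.17.
Month 3: interest £89.77; balance after payment £7,018.94.

£7,018.94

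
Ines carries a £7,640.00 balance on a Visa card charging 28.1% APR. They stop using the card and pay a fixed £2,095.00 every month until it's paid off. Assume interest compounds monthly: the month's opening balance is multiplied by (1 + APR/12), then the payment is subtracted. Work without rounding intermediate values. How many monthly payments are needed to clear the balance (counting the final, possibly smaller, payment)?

4 months

Monthly rate r = 28.1%/12 = 2.34167% = 0.0234167.
Recurrence: B ← B·(1+r) − £2,095.00.
Month 1: interest £178.90; balance after payment £5,723.90.
Month 2: interest £134.03; balance after payment £3,762.94.
Month 3: interest £88.12; balance after payment £1,756.05.
Month 4: interest £41.12; balance after payment £0.00.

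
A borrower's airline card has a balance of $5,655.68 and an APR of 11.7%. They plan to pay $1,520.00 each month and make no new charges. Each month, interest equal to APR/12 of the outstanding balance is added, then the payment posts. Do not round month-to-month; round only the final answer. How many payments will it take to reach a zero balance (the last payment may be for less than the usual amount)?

4 months

Monthly rate r = 11.7%/12 = 0.975% = 0.00975.
Recurrence: B ← B·(1+r) − $1,520.00.
Month 1: interest $55.14; balance after payment $4,190.82.
Month 2: interest $40.86; balance after payment $2,711.68.
Month 3: interest $26.44; balance after payment $1,218.12.
Month 4: interest $11.88; balance after payment $0.00.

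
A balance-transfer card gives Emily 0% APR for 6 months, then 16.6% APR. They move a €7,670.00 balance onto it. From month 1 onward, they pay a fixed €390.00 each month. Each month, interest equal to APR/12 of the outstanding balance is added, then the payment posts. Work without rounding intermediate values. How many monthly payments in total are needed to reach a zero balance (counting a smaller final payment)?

Promo months 1–6 at r₀ = 0%/12 = 0; months 7+ at r₁ = 16.6%/12 = 0.0138333.
After month 6 (no interest yet): B = €7,670.00 − 6·€390.00 = €5,330.00.
Then at r₁ with €390.00/mo: n₂ = −ln(1 − r₁·B/P)/ln(1+r₁) ≈ 15.25 → 16 more payments.

22 months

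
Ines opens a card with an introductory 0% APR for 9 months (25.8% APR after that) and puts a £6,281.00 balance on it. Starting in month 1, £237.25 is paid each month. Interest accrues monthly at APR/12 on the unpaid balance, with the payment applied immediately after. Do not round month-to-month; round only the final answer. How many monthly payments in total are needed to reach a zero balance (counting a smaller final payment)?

Promo months 1–9 at r₀ = 0%/12 = 0; months 10+ at r₁ = 25.8%/12 = 0.0215.
After month 9 (no interest yet): B = £6,281.00 − 9·£237.25 = £4,145.75.
Then at r₁ with £237.25/mo: n₂ = −ln(1 − r₁·B/P)/ln(1+r₁) ≈ 22.15 → 23 more payments.

32 months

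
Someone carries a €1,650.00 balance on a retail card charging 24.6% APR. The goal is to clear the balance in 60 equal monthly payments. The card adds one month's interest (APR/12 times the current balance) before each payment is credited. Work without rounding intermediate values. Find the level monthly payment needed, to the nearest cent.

Monthly rate r = 24.6%/12 = 2.05% = 0.0205.
Level-payment amortization: P = B₀·r / (1 − (1+r)^(−n)) = 1650.00·0.0205 / (1 − 1.0205^(−60)).
Denominator 1 − (1+r)^(−60) = 0.704049242.
P = 33.825 / 0.704049242 ≈ 48.04.

€48.04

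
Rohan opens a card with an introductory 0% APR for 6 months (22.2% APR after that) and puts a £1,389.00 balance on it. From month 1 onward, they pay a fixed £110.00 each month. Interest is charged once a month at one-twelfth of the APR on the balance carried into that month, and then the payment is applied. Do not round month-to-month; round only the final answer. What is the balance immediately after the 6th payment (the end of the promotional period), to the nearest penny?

£729.00

Promo months 1–6 at r₀ = 0%/12 = 0; months 7+ at r₁ = 22.2%/12 = 0.0185.
After month 6 (no interest yet): B = £1,389.00 − 6·£110.00 = £729.00.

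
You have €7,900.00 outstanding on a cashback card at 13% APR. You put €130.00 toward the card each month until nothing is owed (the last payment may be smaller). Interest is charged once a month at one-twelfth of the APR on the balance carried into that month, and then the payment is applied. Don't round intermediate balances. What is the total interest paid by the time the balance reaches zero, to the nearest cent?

€5,056.87

Monthly rate r = 13%/12 = 1.08333% = 0.0108333.
Payoff takes n = ⌈−ln(1 − rB₀/P)/ln(1+r)⌉ = ⌈99.667⌉ = 100 payments; the last is €86.87.
Total paid = 99·€130.00 + €86.87 = €12,956.87.
Total interest = total paid − principal = €12,956.87 − €7,900.00 = €5,056.87.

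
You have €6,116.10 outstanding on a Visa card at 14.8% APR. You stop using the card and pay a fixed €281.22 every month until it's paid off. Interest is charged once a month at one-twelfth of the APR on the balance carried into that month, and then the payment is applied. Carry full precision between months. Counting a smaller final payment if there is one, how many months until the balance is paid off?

Monthly rate r = 14.8%/12 = 1.23333% = 0.0123333.
Recurrence: B ← B·(1+r) − €281.22.
Month 1: interest €75.43; balance after payment €5,910.31.
Month 2: interest €72.89; balance after payment €5,701.99.
Closed form: n = −ln(1 − rB₀/P)/ln(1+r) = −ln(0.73177)/ln(1.01233) ≈ 25.477, so the balance reaches zero during payment 26.

26 payments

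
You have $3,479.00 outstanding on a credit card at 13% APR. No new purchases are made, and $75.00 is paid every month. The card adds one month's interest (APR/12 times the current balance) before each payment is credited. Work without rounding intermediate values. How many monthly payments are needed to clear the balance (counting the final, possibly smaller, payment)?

65 payments

Monthly rate r = 13%/12 = 1.08333% = 0.0108333.
Recurrence: B ← B·(1+r) − $75.00.
Month 1: interest $37.69; balance after payment $3,441.69.
Month 2: interest $37.28; balance after payment $3,403.97.
Closed form: n = −ln(1 − rB₀/P)/ln(1+r) = −ln(0.49748)/ln(1.01083) ≈ 64.798, so the balance reaches zero during payment 65.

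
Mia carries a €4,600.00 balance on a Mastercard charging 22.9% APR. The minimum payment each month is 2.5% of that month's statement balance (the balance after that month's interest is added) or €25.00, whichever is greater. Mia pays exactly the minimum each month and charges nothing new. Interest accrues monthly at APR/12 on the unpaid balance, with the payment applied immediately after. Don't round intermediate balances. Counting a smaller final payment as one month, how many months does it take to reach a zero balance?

Monthly rate r = 22.9%/12 = 1.90833% = 0.0190833.
While 2.5% of the post-interest balance exceeds €25.00, each month B ← (B·(1+r))·(1 − 0.025), i.e. B shrinks by the factor (1+r)·0.975 = 0.99361.
This holds for months 1–241. Entering month 242 the balance is €980.41; 2.5% of the post-interest balance is now below €25.00, so the flat €25.00 minimum applies from here.
From month 242 a fixed €25.00 at rate r clears €980.41 in 73 more payments. Total: 241 + 73 = 314 months.

314 months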